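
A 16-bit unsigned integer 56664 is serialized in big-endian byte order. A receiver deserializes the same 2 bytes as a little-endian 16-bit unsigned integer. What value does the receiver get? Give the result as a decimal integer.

22749

56664 in 16-bit hexadecimal is 0xDD58.
Stored big-endian, the bytes at ascending addresses are DD 58.
Read back as little-endian, the first byte is least significant, giving 0x58DD.
0x58DD = 22749.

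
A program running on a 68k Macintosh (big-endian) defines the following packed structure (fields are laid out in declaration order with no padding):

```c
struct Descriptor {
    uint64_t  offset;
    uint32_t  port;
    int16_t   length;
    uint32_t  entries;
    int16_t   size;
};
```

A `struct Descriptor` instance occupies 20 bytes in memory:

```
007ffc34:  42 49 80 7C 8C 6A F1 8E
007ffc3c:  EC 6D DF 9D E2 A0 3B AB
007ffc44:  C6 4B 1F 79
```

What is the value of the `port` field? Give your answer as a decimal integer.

`port` follows `offset` (8 bytes), so it starts at byte offset 8 and occupies 4 bytes.
Bytes at offsets 8..11: EC 6D DF 9D.
In big-endian order the high byte comes first in memory.
The bytes are already most-significant first: 0xEC6DDF9D.
0xEC6DDF9D = 3966623645.

3966623645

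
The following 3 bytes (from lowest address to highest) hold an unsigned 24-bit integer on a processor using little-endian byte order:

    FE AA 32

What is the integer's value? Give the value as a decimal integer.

3320574

Little-endian: lowest address holds the least-significant byte.
Reassemble most-significant byte first: 32 AA FE → 0x32AAFE.
0x32AAFE = 3320574.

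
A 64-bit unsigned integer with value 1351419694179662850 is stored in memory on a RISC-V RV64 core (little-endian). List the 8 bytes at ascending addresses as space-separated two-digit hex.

02 BC 0B 3E 0D 35 C1 12

1351419694179662850 in hexadecimal, padded to 64 bits, is 0x12C1350D3E0BBC02.
Split into bytes (most-significant first): 12 C1 35 0D 3E 0B BC 02.
Little-endian stores the least-significant byte at the lowest address.
So at ascending addresses the bytes are 02 BC 0B 3E 0D 35 C1 12.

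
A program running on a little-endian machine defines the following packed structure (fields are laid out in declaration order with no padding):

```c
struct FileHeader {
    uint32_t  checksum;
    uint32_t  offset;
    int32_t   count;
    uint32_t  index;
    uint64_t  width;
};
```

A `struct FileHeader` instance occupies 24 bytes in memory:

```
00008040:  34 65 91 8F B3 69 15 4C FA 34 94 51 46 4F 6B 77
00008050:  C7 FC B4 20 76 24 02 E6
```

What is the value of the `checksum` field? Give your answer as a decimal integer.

`checksum` is the first field, at byte offset 0, occupying 4 bytes.
Bytes at offsets 0..3: 34 65 91 8F.
Little-endian stores the least-significant byte at the lowest address.
Reassemble most-significant byte first: 8F 91 65 34 → 0x8F916534.
0x8F916534 = 2408670516.

2408670516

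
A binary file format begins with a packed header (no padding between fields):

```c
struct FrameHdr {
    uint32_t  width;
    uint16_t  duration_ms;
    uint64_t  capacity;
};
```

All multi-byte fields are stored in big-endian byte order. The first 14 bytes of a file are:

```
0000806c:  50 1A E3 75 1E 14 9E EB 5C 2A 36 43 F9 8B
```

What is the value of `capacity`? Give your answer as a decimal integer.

`capacity` follows `width` (4 B), `duration_ms` (2 B), so it starts at offset 4 + 2 = 6 and occupies 8 bytes.
Bytes at offsets 6..13: 9E EB 5C 2A 36 43 F9 8B.
In big-endian order the high byte comes first in memory.
The bytes are already most-significant first: 0x9EEB5C2A3643F98B.
0x9EEB5C2A3643F98B = 11451347813888424331.

11451347813888424331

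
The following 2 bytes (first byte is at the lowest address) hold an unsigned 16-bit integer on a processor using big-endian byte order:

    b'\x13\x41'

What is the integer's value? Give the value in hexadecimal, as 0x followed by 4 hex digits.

0x1341

Big-endian stores the most-significant byte at the lowest address.
The bytes are already most-significant first: 0x1341.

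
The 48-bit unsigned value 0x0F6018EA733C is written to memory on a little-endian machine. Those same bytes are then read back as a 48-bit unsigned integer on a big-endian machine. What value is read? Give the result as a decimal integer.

66468546371599

Stored little-endian, the bytes at ascending addresses are 3C 73 EA 18 60 0F.
Read back as big-endian, the last byte is least significant, giving 0x3C73EA18600F.
0x3C73EA18600F = 66468546371599.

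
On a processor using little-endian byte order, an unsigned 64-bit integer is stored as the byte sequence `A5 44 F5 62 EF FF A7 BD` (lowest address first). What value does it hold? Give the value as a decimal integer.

Little-endian: lowest address holds the least-significant byte.
Reassemble most-significant byte first: BD A7 FF EF 62 F5 44 A5 → 0xBDA7FFEF62F544A5.
0xBDA7FFEF62F544A5 = 13666172997901567141.

13666172997901567141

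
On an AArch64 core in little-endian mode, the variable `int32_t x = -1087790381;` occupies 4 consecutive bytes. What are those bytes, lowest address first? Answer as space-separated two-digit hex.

D3 A2 29 BF

Two's complement of -1087790381 in 32 bits: 1087790381 = 0x40D65D2D; invert → 0xBF29A2D2; add 1 → 0xBF29A2D3.
Split into bytes (most-significant first): BF 29 A2 D3.
Little-endian stores the least-significant byte at the lowest address.
So at ascending addresses the bytes are D3 A2 29 BF.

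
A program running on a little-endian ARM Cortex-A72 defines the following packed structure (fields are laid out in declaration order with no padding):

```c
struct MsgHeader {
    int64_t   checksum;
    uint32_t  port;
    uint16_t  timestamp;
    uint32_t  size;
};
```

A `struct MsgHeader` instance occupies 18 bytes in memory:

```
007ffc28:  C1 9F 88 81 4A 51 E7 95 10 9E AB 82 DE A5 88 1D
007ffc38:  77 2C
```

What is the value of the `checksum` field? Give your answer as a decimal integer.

`checksum` is the first field, at byte offset 0, occupying 8 bytes.
Bytes at offsets 0..7: C1 9F 88 81 4A 51 E7 95.
Little-endian stores the least-significant byte at the lowest address.
Reassemble most-significant byte first: 95 E7 51 4A 81 88 9F C1 → 0x95E7514A81889FC1.
Top bit is set, so as a signed 64-bit value this is 0x95E7514A81889FC1 − 2^64 = -7645052461995483199.

-7645052461995483199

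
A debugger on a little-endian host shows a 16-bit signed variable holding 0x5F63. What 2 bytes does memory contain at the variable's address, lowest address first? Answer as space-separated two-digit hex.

63 5F

Split into bytes (most-significant first): 5F 63.
Little-endian: lowest address holds the least-significant byte.
So at ascending addresses the bytes are 63 5F.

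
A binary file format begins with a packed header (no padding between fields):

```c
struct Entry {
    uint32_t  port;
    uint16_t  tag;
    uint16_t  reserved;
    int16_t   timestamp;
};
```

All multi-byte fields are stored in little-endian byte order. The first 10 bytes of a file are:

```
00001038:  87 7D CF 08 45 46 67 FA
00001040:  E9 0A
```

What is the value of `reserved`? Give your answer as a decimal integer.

64103

`reserved` follows `port` (4 B), `tag` (2 B), so it starts at offset 4 + 2 = 6 and occupies 2 bytes.
Bytes at offsets 6..7: 67 FA.
Little-endian: lowest address holds the least-significant byte.
Reassemble most-significant byte first: FA 67 → 0xFA67.
0xFA67 = 64103.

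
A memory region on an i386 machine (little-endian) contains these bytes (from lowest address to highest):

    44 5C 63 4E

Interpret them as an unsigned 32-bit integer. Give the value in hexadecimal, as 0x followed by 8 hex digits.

Little-endian stores the least-significant byte at the lowest address.
Reassemble most-significant byte first: 4E 63 5C 44 → 0x4E635C44.

0x4E635C44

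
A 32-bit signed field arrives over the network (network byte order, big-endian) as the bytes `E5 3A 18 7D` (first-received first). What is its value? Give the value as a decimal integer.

In big-endian order the high byte comes first in memory.
The bytes are already most-significant first: 0xE53A187D.
Top bit is set, so as a signed 32-bit value this is 0xE53A187D − 2^32 = -449177475.

-449177475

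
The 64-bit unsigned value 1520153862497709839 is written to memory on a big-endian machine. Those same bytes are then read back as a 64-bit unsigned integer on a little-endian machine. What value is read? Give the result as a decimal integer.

1094125407582230549

1520153862497709839 in 64-bit hexadecimal is 0x1518ABE2421D2F0F.
Stored big-endian, the bytes at ascending addresses are 15 18 AB E2 42 1D 2F 0F.
Read back as little-endian, the first byte is least significant, giving 0x0F2F1D42E2AB1815.
0x0F2F1D42E2AB1815 = 1094125407582230549.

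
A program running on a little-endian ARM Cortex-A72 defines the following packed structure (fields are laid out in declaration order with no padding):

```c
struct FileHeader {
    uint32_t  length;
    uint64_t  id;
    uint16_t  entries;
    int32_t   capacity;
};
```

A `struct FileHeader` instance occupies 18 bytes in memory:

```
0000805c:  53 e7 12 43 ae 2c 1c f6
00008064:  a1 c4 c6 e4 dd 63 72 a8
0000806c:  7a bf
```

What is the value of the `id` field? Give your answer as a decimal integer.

16485079685934099630

`id` follows `length` (4 bytes), so it starts at byte offset 4 and occupies 8 bytes.
Bytes at offsets 4..11: AE 2C 1C F6 A1 C4 C6 E4.
In little-endian order the low byte comes first in memory.
Reassemble most-significant byte first: E4 C6 C4 A1 F6 1C 2C AE → 0xE4C6C4A1F61C2CAE.
0xE4C6C4A1F61C2CAE = 16485079685934099630.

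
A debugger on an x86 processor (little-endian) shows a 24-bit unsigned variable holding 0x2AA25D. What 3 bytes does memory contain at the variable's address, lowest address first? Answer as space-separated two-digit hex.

5D A2 2A

Split into bytes (most-significant first): 2A A2 5D.
Little-endian: lowest address holds the least-significant byte.
So at ascending addresses the bytes are 5D A2 2A.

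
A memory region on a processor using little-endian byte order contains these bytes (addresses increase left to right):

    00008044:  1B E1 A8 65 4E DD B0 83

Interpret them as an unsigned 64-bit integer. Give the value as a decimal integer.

9489327743652389147

Little-endian stores the least-significant byte at the lowest address.
Reassemble most-significant byte first: 83 B0 DD 4E 65 A8 E1 1B → 0x83B0DD4E65A8E11B.
0x83B0DD4E65A8E11B = 9489327743652389147.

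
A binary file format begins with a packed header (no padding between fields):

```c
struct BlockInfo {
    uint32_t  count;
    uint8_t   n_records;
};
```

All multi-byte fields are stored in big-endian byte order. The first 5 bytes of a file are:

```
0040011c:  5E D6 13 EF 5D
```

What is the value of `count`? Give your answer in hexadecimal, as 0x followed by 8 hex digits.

`count` is the first field, at byte offset 0, occupying 4 bytes.
Bytes at offsets 0..3: 5E D6 13 EF.
Big-endian: lowest address holds the most-significant byte.
The bytes are already most-significant first: 0x5ED613EF.

0x5ED613EF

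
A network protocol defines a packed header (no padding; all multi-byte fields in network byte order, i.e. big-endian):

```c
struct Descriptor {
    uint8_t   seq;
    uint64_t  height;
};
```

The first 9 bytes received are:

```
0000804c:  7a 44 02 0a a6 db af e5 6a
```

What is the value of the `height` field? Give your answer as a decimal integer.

`height` follows `seq` (1 byte), so it starts at byte offset 1 and occupies 8 bytes.
Bytes at offsets 1..8: 44 02 0A A6 DB AF E5 6A.
Big-endian: lowest address holds the most-significant byte.
The bytes are already most-significant first: 0x44020AA6DBAFE56A.
0x44020AA6DBAFE56A = 4900491056299107690.

4900491056299107690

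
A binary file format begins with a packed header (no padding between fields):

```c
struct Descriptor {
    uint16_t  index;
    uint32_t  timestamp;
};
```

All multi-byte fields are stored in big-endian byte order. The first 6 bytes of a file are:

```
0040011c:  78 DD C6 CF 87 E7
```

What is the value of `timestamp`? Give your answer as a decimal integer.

3335489511

`timestamp` follows `index` (2 bytes), so it starts at byte offset 2 and occupies 4 bytes.
Bytes at offsets 2..5: C6 CF 87 E7.
Big-endian: lowest address holds the most-significant byte.
The bytes are already most-significant first: 0xC6CF87E7.
0xC6CF87E7 = 3335489511.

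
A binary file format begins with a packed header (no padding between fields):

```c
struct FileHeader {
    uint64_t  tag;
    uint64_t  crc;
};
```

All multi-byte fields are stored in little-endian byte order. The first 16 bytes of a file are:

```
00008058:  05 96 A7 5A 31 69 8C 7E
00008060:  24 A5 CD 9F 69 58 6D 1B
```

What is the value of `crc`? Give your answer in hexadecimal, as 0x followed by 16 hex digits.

`crc` follows `tag` (8 bytes), so it starts at byte offset 8 and occupies 8 bytes.
Bytes at offsets 8..15: 24 A5 CD 9F 69 58 6D 1B.
Little-endian: lowest address holds the least-significant byte.
Reassemble most-significant byte first: 1B 6D 58 69 9F CD A5 24 → 0x1B6D58699FCDA524.

0x1B6D58699FCDA524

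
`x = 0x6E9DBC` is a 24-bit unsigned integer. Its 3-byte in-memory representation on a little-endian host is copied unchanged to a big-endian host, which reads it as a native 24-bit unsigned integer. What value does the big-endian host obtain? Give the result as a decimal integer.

12361070

Stored little-endian, the bytes at ascending addresses are BC 9D 6E.
Read back as big-endian, the last byte is least significant, giving 0xBC9D6E.
0xBC9D6E = 12361070.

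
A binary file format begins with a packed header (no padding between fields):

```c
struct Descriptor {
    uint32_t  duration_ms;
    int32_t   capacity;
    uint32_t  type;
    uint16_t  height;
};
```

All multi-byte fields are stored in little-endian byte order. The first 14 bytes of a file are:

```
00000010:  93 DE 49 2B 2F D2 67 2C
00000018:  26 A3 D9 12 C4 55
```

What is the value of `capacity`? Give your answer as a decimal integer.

`capacity` follows `duration_ms` (4 bytes), so it starts at byte offset 4 and occupies 4 bytes.
Bytes at offsets 4..7: 2F D2 67 2C.
In little-endian order the low byte comes first in memory.
Reassemble most-significant byte first: 2C 67 D2 2F → 0x2C67D22F.
0x2C67D22F = 745001519.

745001519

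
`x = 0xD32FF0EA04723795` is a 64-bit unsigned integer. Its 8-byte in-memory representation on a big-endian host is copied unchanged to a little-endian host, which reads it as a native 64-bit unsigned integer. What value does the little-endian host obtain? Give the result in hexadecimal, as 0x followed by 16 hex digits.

Stored big-endian, the bytes at ascending addresses are D3 2F F0 EA 04 72 37 95.
Read back as little-endian, the first byte is least significant, giving 0x95377204EAF02FD3.

0x95377204EAF02FD3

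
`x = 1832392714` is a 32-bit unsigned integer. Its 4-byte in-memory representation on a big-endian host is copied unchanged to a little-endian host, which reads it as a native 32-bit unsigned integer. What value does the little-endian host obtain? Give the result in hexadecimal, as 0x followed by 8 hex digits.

1832392714 in 32-bit hexadecimal is 0x6D38180A.
Stored big-endian, the bytes at ascending addresses are 6D 38 18 0A.
Read back as little-endian, the first byte is least significant, giving 0x0A18386D.

0x0A18386D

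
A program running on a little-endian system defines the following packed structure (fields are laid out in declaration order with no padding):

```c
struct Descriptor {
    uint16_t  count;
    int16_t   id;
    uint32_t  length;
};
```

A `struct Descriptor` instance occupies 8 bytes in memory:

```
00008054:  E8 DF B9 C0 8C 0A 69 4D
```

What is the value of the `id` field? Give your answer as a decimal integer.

-16199

`id` follows `count` (2 bytes), so it starts at byte offset 2 and occupies 2 bytes.
Bytes at offsets 2..3: B9 C0.
Little-endian stores the least-significant byte at the lowest address.
Reassemble most-significant byte first: C0 B9 → 0xC0B9.
Top bit is set, so as a signed 16-bit value this is 0xC0B9 − 2^16 = -16199.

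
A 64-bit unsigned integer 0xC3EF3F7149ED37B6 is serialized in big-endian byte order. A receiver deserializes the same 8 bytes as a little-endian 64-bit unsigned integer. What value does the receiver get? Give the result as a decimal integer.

Stored big-endian, the bytes at ascending addresses are C3 EF 3F 71 49 ED 37 B6.
Read back as little-endian, the first byte is least significant, giving 0xB637ED49713FEFC3.
0xB637ED49713FEFC3 = 13130224138310381507.

13130224138310381507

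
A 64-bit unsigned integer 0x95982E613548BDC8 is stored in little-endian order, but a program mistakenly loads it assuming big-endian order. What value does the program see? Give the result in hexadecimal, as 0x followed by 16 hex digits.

0xC8BD4835612E9895

Stored little-endian, the bytes at ascending addresses are C8 BD 48 35 61 2E 98 95.
Read back as big-endian, the last byte is least significant, giving 0xC8BD4835612E9895.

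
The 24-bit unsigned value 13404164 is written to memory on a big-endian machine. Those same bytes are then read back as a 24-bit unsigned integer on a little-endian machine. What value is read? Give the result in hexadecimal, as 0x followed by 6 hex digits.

13404164 in 24-bit hexadecimal is 0xCC8804.
Stored big-endian, the bytes at ascending addresses are CC 88 04.
Read back as little-endian, the first byte is least significant, giving 0x0488CC.

0x0488CC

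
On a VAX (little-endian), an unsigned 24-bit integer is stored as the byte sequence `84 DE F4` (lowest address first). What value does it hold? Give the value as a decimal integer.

16047748

Little-endian: lowest address holds the least-significant byte.
Reassemble most-significant byte first: F4 DE 84 → 0xF4DE84.
0xF4DE84 = 16047748.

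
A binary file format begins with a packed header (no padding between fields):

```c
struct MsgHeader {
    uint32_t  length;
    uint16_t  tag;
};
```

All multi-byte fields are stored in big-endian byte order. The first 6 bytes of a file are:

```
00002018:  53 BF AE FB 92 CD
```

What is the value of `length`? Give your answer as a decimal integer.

1405071099

`length` is the first field, at byte offset 0, occupying 4 bytes.
Bytes at offsets 0..3: 53 BF AE FB.
Big-endian stores the most-significant byte at the lowest address.
The bytes are already most-significant first: 0x53BFAEFB.
0x53BFAEFB = 1405071099.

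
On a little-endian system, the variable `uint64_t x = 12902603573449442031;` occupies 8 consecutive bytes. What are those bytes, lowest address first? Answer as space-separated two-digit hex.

EF C2 23 D1 96 41 0F B3

12902603573449442031 in hexadecimal, padded to 64 bits, is 0xB30F4196D123C2EF.
Split into bytes (most-significant first): B3 0F 41 96 D1 23 C2 EF.
Little-endian stores the least-significant byte at the lowest address.
So at ascending addresses the bytes are EF C2 23 D1 96 41 0F B3.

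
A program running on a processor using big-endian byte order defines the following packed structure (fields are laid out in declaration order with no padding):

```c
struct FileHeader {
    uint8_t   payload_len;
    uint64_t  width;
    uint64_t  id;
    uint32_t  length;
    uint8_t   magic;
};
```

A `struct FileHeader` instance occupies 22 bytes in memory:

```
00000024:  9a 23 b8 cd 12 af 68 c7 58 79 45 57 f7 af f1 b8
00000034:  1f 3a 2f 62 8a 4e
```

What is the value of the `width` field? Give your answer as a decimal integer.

`width` follows `payload_len` (1 byte), so it starts at byte offset 1 and occupies 8 bytes.
Bytes at offsets 1..8: 23 B8 CD 12 AF 68 C7 58.
Big-endian stores the most-significant byte at the lowest address.
The bytes are already most-significant first: 0x23B8CD12AF68C758.
0x23B8CD12AF68C758 = 2574032667178223448.

2574032667178223448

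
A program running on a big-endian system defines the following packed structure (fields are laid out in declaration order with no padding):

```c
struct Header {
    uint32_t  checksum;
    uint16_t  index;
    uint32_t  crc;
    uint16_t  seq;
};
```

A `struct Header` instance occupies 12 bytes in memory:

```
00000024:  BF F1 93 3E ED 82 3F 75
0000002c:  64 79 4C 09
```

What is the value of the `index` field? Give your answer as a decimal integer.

60802

`index` follows `checksum` (4 bytes), so it starts at byte offset 4 and occupies 2 bytes.
Bytes at offsets 4..5: ED 82.
Big-endian stores the most-significant byte at the lowest address.
The bytes are already most-significant first: 0xED82.
0xED82 = 60802.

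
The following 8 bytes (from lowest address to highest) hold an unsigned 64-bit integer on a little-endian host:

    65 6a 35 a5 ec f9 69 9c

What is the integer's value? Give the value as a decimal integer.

11270814337250716261

In little-endian order the low byte comes first in memory.
Reassemble most-significant byte first: 9C 69 F9 EC A5 35 6A 65 → 0x9C69F9ECA5356A65.
0x9C69F9ECA5356A65 = 11270814337250716261.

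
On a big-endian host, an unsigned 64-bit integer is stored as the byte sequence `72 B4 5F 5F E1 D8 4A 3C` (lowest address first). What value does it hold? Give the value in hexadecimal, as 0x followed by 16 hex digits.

Big-endian stores the most-significant byte at the lowest address.
The bytes are already most-significant first: 0x72B45F5FE1D84A3C.

0x72B45F5FE1D84A3C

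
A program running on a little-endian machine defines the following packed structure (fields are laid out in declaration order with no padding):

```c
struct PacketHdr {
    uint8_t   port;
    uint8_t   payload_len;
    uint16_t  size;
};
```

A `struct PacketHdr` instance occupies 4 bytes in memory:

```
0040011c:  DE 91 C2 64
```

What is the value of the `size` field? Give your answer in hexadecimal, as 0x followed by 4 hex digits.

0x64C2

`size` follows `port` (1 B), `payload_len` (1 B), so it starts at offset 1 + 1 = 2 and occupies 2 bytes.
Bytes at offsets 2..3: C2 64.
In little-endian order the low byte comes first in memory.
Reassemble most-significant byte first: 64 C2 → 0x64C2.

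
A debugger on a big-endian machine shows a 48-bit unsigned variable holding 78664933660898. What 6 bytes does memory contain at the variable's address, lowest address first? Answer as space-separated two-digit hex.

47 8B 9B 6D 58 E2

78664933660898 in hexadecimal, padded to 48 bits, is 0x478B9B6D58E2.
Split into bytes (most-significant first): 47 8B 9B 6D 58 E2.
Big-endian stores the most-significant byte at the lowest address.
So the memory order matches the most-significant-first order: 47 8B 9B 6D 58 E2.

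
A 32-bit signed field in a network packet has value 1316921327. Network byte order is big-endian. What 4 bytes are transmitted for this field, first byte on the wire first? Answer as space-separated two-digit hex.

1316921327 in hexadecimal, padded to 32 bits, is 0x4E7E9FEF.
Split into bytes (most-significant first): 4E 7E 9F EF.
In big-endian order the high byte comes first in memory.
So the memory order matches the most-significant-first order: 4E 7E 9F EF.

4E 7E 9F EF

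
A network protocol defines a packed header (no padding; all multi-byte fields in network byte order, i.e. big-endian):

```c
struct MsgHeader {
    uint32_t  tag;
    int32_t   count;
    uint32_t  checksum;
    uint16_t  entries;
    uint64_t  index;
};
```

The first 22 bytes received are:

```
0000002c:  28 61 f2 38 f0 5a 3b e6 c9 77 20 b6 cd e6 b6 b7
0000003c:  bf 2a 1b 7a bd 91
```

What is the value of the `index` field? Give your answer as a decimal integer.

`index` follows `tag` (4 B), `count` (4 B), `checksum` (4 B), `entries` (2 B), so it starts at offset 4 + 4 + 4 + 2 = 14 and occupies 8 bytes.
Bytes at offsets 14..21: B6 B7 BF 2A 1B 7A BD 91.
Big-endian stores the most-significant byte at the lowest address.
The bytes are already most-significant first: 0xB6B7BF2A1B7ABD91.
0xB6B7BF2A1B7ABD91 = 13166202223211494801.

13166202223211494801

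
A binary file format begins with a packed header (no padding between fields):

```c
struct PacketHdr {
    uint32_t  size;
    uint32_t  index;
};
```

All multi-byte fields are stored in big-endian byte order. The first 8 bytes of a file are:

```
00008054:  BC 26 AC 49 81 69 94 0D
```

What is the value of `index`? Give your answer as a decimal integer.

2171180045

`index` follows `size` (4 bytes), so it starts at byte offset 4 and occupies 4 bytes.
Bytes at offsets 4..7: 81 69 94 0D.
In big-endian order the high byte comes first in memory.
The bytes are already most-significant first: 0x8169940D.
0x8169940D = 2171180045.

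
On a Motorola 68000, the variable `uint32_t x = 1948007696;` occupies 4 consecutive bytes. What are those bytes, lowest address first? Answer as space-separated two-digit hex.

74 1C 3D 10

1948007696 in hexadecimal, padded to 32 bits, is 0x741C3D10.
Split into bytes (most-significant first): 74 1C 3D 10.
Big-endian: lowest address holds the most-significant byte.
So the memory order matches the most-significant-first order: 74 1C 3D 10.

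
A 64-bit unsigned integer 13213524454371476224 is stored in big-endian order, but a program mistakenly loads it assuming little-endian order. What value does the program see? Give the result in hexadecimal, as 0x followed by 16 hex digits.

0x00C3BFA57BDE5FB7

13213524454371476224 in 64-bit hexadecimal is 0xB75FDE7BA5BFC300.
Stored big-endian, the bytes at ascending addresses are B7 5F DE 7B A5 BF C3 00.
Read back as little-endian, the first byte is least significant, giving 0x00C3BFA57BDE5FB7.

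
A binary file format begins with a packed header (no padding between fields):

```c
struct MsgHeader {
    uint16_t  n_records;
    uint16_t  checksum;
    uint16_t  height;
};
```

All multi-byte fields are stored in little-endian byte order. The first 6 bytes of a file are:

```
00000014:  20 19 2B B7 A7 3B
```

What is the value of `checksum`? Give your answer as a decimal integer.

`checksum` follows `n_records` (2 bytes), so it starts at byte offset 2 and occupies 2 bytes.
Bytes at offsets 2..3: 2B B7.
Little-endian stores the least-significant byte at the lowest address.
Reassemble most-significant byte first: B7 2B → 0xB72B.
0xB72B = 46891.

46891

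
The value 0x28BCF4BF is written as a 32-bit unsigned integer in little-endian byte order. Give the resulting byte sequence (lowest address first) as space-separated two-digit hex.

BF F4 BC 28

Split into bytes (most-significant first): 28 BC F4 BF.
Little-endian: lowest address holds the least-significant byte.
So at ascending addresses the bytes are BF F4 BC 28.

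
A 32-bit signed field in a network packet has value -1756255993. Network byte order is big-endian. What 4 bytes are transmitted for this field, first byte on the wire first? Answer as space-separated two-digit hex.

97 51 A9 07

Two's complement of -1756255993 in 32 bits: 1756255993 = 0x68AE56F9; invert → 0x9751A906; add 1 → 0x9751A907.
Split into bytes (most-significant first): 97 51 A9 07.
In big-endian order the high byte comes first in memory.
So the memory order matches the most-significant-first order: 97 51 A9 07.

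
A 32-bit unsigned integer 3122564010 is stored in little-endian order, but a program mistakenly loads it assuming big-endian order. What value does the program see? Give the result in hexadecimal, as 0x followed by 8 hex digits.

0xAA8B1EBA

3122564010 in 32-bit hexadecimal is 0xBA1E8BAA.
Stored little-endian, the bytes at ascending addresses are AA 8B 1E BA.
Read back as big-endian, the last byte is least significant, giving 0xAA8B1EBA.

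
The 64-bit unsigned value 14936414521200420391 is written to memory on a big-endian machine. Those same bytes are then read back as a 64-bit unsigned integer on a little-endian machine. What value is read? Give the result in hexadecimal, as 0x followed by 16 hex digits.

14936414521200420391 in 64-bit hexadecimal is 0xCF48CDDEDA232627.
Stored big-endian, the bytes at ascending addresses are CF 48 CD DE DA 23 26 27.
Read back as little-endian, the first byte is least significant, giving 0x272623DADECD48CF.

0x272623DADECD48CF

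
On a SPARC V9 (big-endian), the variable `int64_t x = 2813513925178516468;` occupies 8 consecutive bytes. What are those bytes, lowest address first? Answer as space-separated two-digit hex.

2813513925178516468 in hexadecimal, padded to 64 bits, is 0x270B9C0220E163F4.
Split into bytes (most-significant first): 27 0B 9C 02 20 E1 63 F4.
In big-endian order the high byte comes first in memory.
So the memory order matches the most-significant-first order: 27 0B 9C 02 20 E1 63 F4.

27 0B 9C 02 20 E1 63 F4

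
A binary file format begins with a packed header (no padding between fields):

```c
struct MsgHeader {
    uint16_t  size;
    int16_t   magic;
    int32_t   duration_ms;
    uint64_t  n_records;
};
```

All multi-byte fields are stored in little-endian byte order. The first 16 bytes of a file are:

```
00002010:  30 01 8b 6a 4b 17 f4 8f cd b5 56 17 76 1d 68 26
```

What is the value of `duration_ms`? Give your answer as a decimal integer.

`duration_ms` follows `size` (2 B), `magic` (2 B), so it starts at offset 2 + 2 = 4 and occupies 4 bytes.
Bytes at offsets 4..7: 4B 17 F4 8F.
Little-endian stores the least-significant byte at the lowest address.
Reassemble most-significant byte first: 8F F4 17 4B → 0x8FF4174B.
Top bit is set, so as a signed 32-bit value this is 0x8FF4174B − 2^32 = -1879828661.

-1879828661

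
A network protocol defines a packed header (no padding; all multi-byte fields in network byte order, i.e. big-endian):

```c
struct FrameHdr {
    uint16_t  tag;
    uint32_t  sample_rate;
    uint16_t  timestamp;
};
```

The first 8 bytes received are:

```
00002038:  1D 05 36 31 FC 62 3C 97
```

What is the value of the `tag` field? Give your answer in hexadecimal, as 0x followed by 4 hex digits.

0x1D05

`tag` is the first field, at byte offset 0, occupying 2 bytes.
Bytes at offsets 0..1: 1D 05.
In big-endian order the high byte comes first in memory.
The bytes are already most-significant first: 0x1D05.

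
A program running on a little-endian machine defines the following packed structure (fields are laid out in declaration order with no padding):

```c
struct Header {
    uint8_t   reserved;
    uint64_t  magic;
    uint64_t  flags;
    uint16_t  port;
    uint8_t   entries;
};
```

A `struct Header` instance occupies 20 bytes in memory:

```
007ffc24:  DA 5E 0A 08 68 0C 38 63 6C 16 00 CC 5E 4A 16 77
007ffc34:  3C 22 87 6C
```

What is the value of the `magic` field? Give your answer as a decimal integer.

7810147804726692446

`magic` follows `reserved` (1 byte), so it starts at byte offset 1 and occupies 8 bytes.
Bytes at offsets 1..8: 5E 0A 08 68 0C 38 63 6C.
Little-endian stores the least-significant byte at the lowest address.
Reassemble most-significant byte first: 6C 63 38 0C 68 08 0A 5E → 0x6C63380C68080A5E.
0x6C63380C68080A5E = 7810147804726692446.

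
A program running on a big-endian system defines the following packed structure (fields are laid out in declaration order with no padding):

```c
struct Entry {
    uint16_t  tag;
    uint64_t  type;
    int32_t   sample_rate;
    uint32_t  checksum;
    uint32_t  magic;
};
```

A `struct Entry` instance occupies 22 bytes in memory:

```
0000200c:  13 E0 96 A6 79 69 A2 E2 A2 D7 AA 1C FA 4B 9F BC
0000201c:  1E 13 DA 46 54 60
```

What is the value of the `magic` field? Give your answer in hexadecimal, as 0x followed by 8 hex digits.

0xDA465460

`magic` follows `tag` (2 B), `type` (8 B), `sample_rate` (4 B), `checksum` (4 B), so it starts at offset 2 + 8 + 4 + 4 = 18 and occupies 4 bytes.
Bytes at offsets 18..21: DA 46 54 60.
Big-endian: lowest address holds the most-significant byte.
The bytes are already most-significant first: 0xDA465460.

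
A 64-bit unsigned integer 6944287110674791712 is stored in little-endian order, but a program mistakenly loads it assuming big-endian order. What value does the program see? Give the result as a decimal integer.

2323040137003425632

6944287110674791712 in 64-bit hexadecimal is 0x605F1055B2183D20.
Stored little-endian, the bytes at ascending addresses are 20 3D 18 B2 55 10 5F 60.
Read back as big-endian, the last byte is least significant, giving 0x203D18B255105F60.
0x203D18B255105F60 = 2323040137003425632.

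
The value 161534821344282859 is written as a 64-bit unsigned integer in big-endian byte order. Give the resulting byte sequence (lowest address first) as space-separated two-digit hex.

161534821344282859 in hexadecimal, padded to 64 bits, is 0x023DE3106D1508EB.
Split into bytes (most-significant first): 02 3D E3 10 6D 15 08 EB.
Big-endian: lowest address holds the most-significant byte.
So the memory order matches the most-significant-first order: 02 3D E3 10 6D 15 08 EB.

02 3D E3 10 6D 15 08 EB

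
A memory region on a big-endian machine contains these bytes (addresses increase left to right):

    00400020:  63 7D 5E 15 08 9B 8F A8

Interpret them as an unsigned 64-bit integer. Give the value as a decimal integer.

7168989626275434408

Big-endian: lowest address holds the most-significant byte.
The bytes are already most-significant first: 0x637D5E15089B8FA8.
0x637D5E15089B8FA8 = 7168989626275434408.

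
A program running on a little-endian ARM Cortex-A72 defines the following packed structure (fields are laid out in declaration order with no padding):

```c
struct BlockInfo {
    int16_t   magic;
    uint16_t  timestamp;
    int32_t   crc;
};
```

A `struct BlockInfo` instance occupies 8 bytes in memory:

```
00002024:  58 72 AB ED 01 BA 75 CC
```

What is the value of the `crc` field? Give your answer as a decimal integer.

`crc` follows `magic` (2 B), `timestamp` (2 B), so it starts at offset 2 + 2 = 4 and occupies 4 bytes.
Bytes at offsets 4..7: 01 BA 75 CC.
Little-endian stores the least-significant byte at the lowest address.
Reassemble most-significant byte first: CC 75 BA 01 → 0xCC75BA01.
Top bit is set, so as a signed 32-bit value this is 0xCC75BA01 − 2^32 = -864699903.

-864699903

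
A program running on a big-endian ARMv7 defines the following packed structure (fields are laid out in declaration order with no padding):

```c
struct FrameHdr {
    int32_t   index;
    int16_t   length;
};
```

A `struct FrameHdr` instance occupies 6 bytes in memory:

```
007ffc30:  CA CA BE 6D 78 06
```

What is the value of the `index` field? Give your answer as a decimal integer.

`index` is the first field, at byte offset 0, occupying 4 bytes.
Bytes at offsets 0..3: CA CA BE 6D.
In big-endian order the high byte comes first in memory.
The bytes are already most-significant first: 0xCACABE6D.
Top bit is set, so as a signed 32-bit value this is 0xCACABE6D − 2^32 = -892682643.

-892682643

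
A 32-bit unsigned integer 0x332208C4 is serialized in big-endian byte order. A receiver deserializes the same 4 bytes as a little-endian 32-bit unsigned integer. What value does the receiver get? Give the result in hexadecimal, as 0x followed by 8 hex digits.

0xC4082233

Stored big-endian, the bytes at ascending addresses are 33 22 08 C4.
Read back as little-endian, the first byte is least significant, giving 0xC4082233.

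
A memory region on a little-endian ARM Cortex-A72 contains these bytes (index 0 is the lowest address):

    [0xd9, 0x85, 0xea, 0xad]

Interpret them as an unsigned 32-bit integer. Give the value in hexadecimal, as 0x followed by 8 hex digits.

Little-endian: lowest address holds the least-significant byte.
Reassemble most-significant byte first: AD EA 85 D9 → 0xADEA85D9.

0xADEA85D9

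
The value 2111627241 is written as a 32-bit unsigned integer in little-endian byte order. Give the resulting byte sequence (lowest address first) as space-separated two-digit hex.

E9 DF DC 7D

2111627241 in hexadecimal, padded to 32 bits, is 0x7DDCDFE9.
Split into bytes (most-significant first): 7D DC DF E9.
Little-endian stores the least-significant byte at the lowest address.
So at ascending addresses the bytes are E9 DF DC 7D.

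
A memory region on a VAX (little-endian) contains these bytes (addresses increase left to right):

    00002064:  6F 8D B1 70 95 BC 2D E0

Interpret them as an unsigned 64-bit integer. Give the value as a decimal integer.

Little-endian stores the least-significant byte at the lowest address.
Reassemble most-significant byte first: E0 2D BC 95 70 B1 8D 6F → 0xE02DBC9570B18D6F.
0xE02DBC9570B18D6F = 16153774788474670447.

16153774788474670447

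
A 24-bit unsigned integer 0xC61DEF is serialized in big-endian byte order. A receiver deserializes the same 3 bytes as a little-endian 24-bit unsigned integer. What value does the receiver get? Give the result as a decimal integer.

Stored big-endian, the bytes at ascending addresses are C6 1D EF.
Read back as little-endian, the first byte is least significant, giving 0xEF1DC6.
0xEF1DC6 = 15670726.

15670726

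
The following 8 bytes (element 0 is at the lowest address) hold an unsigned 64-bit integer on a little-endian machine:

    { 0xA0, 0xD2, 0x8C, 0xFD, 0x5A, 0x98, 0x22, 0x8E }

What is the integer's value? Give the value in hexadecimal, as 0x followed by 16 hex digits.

0x8E22985AFD8CD2A0

In little-endian order the low byte comes first in memory.
Reassemble most-significant byte first: 8E 22 98 5A FD 8C D2 A0 → 0x8E22985AFD8CD2A0.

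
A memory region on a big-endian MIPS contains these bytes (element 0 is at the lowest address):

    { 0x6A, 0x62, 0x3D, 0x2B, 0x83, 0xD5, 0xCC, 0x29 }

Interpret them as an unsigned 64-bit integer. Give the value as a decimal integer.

Big-endian stores the most-significant byte at the lowest address.
The bytes are already most-significant first: 0x6A623D2B83D5CC29.
0x6A623D2B83D5CC29 = 7665756772842720297.

7665756772842720297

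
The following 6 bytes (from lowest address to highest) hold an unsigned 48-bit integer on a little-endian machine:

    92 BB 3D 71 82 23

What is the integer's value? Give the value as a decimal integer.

Little-endian: lowest address holds the least-significant byte.
Reassemble most-significant byte first: 23 82 71 3D BB 92 → 0x2382713DBB92.
0x2382713DBB92 = 39043152591762.

39043152591762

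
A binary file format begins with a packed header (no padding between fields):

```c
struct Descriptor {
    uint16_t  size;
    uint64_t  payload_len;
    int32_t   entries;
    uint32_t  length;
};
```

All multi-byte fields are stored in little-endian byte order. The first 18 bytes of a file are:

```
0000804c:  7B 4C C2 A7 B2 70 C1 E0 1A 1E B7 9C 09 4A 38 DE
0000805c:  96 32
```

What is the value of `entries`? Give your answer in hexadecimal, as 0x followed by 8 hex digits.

`entries` follows `size` (2 B), `payload_len` (8 B), so it starts at offset 2 + 8 = 10 and occupies 4 bytes.
Bytes at offsets 10..13: B7 9C 09 4A.
Little-endian: lowest address holds the least-significant byte.
Reassemble most-significant byte first: 4A 09 9C B7 → 0x4A099CB7.

0x4A099CB7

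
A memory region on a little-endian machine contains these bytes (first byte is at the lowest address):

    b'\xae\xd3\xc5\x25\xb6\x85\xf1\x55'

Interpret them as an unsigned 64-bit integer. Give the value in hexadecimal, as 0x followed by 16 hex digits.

0x55F185B625C5D3AE

Little-endian stores the least-significant byte at the lowest address.
Reassemble most-significant byte first: 55 F1 85 B6 25 C5 D3 AE → 0x55F185B625C5D3AE.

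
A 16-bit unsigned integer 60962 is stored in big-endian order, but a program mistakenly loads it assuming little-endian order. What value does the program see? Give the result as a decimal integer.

8942

60962 in 16-bit hexadecimal is 0xEE22.
Stored big-endian, the bytes at ascending addresses are EE 22.
Read back as little-endian, the first byte is least significant, giving 0x22EE.
0x22EE = 8942.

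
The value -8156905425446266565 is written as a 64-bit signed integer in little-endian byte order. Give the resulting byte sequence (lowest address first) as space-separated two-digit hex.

Two's complement of -8156905425446266565 in 64 bits: 8156905425446266565 = 0x713326446E2E66C5; invert → 0x8ECCD9BB91D1993A; add 1 → 0x8ECCD9BB91D1993B.
Split into bytes (most-significant first): 8E CC D9 BB 91 D1 99 3B.
Little-endian: lowest address holds the least-significant byte.
So at ascending addresses the bytes are 3B 99 D1 91 BB D9 CC 8E.

3B 99 D1 91 BB D9 CC 8E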